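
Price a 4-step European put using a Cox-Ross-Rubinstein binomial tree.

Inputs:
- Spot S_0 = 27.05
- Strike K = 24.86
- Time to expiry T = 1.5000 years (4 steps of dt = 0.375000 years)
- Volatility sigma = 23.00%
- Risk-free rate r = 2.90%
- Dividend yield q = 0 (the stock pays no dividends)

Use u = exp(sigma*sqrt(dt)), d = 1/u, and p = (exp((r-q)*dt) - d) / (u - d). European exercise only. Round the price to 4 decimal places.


dt = T/N = 0.375000
u = exp(sigma*sqrt(dt)) = 1.151247; d = 1/u = 0.868623
p = (exp((r-q)*dt) - d) / (u - d) = 0.503535
Discount per step: exp(-r*dt) = 0.989184
Stock lattice S(k, i) with i counting down-moves:
  k=0: S(0,0) = 27.0500
  k=1: S(1,0) = 31.1412; S(1,1) = 23.4963
  k=2: S(2,0) = 35.8512; S(2,1) = 27.0500; S(2,2) = 20.4094
  k=3: S(3,0) = 41.2736; S(3,1) = 31.1412; S(3,2) = 23.4963; S(3,3) = 17.7281
  k=4: S(4,0) = 47.5161; S(4,1) = 35.8512; S(4,2) = 27.0500; S(4,3) = 20.4094; S(4,4) = 15.3990
Terminal payoffs V(N, i) = max(K - S_T, 0):
  V(4,0) = 0.000000; V(4,1) = 0.000000; V(4,2) = 0.000000; V(4,3) = 4.450598; V(4,4) = 9.460972
Backward induction: V(k, i) = exp(-r*dt) * [p * V(k+1, i) + (1-p) * V(k+1, i+1)].
  V(3,0) = exp(-r*dt) * [p*0.000000 + (1-p)*0.000000] = 0.000000
  V(3,1) = exp(-r*dt) * [p*0.000000 + (1-p)*0.000000] = 0.000000
  V(3,2) = exp(-r*dt) * [p*0.000000 + (1-p)*4.450598] = 2.185665
  V(3,3) = exp(-r*dt) * [p*4.450598 + (1-p)*9.460972] = 6.863029
  V(2,0) = exp(-r*dt) * [p*0.000000 + (1-p)*0.000000] = 0.000000
  V(2,1) = exp(-r*dt) * [p*0.000000 + (1-p)*2.185665] = 1.073369
  V(2,2) = exp(-r*dt) * [p*2.185665 + (1-p)*6.863029] = 4.459054
  V(1,0) = exp(-r*dt) * [p*0.000000 + (1-p)*1.073369] = 0.527126
  V(1,1) = exp(-r*dt) * [p*1.073369 + (1-p)*4.459054] = 2.724451
  V(0,0) = exp(-r*dt) * [p*0.527126 + (1-p)*2.724451] = 1.600520

Answer: Price = V(0,0) = 1.6005


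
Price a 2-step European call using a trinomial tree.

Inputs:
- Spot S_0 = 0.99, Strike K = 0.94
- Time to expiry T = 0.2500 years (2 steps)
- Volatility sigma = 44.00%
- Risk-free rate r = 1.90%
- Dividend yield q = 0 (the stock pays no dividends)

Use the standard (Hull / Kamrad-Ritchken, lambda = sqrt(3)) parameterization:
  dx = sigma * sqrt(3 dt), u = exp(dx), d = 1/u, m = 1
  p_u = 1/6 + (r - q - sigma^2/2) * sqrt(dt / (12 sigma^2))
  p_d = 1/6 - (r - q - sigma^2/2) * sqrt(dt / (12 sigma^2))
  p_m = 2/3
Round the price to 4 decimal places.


Answer: Price = V(0,0) = 0.1117

Derivation:
dt = T/N = 0.125000; dx = sigma*sqrt(3*dt) = 0.269444
u = exp(dx) = 1.309236; d = 1/u = 0.763804
p_u = 0.148620, p_m = 0.666667, p_d = 0.184713
Discount per step: exp(-r*dt) = 0.997628
Stock lattice S(k, j) with j the centered position index:
  k=0: S(0,+0) = 0.9900
  k=1: S(1,-1) = 0.7562; S(1,+0) = 0.9900; S(1,+1) = 1.2961
  k=2: S(2,-2) = 0.5776; S(2,-1) = 0.7562; S(2,+0) = 0.9900; S(2,+1) = 1.2961; S(2,+2) = 1.6970
Terminal payoffs V(N, j) = max(S_T - K, 0):
  V(2,-2) = 0.000000; V(2,-1) = 0.000000; V(2,+0) = 0.050000; V(2,+1) = 0.356144; V(2,+2) = 0.756958
Backward induction: V(k, j) = exp(-r*dt) * [p_u * V(k+1, j+1) + p_m * V(k+1, j) + p_d * V(k+1, j-1)]
  V(1,-1) = exp(-r*dt) * [p_u*0.050000 + p_m*0.000000 + p_d*0.000000] = 0.007413
  V(1,+0) = exp(-r*dt) * [p_u*0.356144 + p_m*0.050000 + p_d*0.000000] = 0.086059
  V(1,+1) = exp(-r*dt) * [p_u*0.756958 + p_m*0.356144 + p_d*0.050000] = 0.358312
  V(0,+0) = exp(-r*dt) * [p_u*0.358312 + p_m*0.086059 + p_d*0.007413] = 0.111729


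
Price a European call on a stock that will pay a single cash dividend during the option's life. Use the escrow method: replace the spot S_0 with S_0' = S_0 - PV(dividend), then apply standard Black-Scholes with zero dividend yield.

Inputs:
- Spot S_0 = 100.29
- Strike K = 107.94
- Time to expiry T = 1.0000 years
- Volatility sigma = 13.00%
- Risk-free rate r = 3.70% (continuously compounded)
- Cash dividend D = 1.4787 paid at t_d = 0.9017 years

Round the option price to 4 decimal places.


PV(D) = D * exp(-r * t_d) = 1.4787 * 0.96718750 = 1.43018016
S_0' = S_0 - PV(D) = 100.2900 - 1.43018016 = 98.85981984
d1 = (ln(S_0'/K) + (r + sigma^2/2)*T) / (sigma*sqrt(T)) = -0.32632794
d2 = d1 - sigma*sqrt(T) = -0.45632794
exp(-rT) = 0.96367614
N(d1) = 0.37208813; N(d2) = 0.32407709
C = S_0' * N(d1) - K * exp(-rT) * N(d2) = 98.85981984 * 0.37208813 - 107.9400 * 0.96367614 * 0.32407709 = 3.0743

Answer: Price = 3.0743


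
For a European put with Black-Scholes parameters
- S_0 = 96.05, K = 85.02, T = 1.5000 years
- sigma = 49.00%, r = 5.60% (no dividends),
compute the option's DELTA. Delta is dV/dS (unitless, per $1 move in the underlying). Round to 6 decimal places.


Answer: Delta = -0.260016

Derivation:
d1 = 0.6432949380; d2 = 0.0431699510
phi(d1) = 0.3243757471; exp(-qT) = 1.0000000000; exp(-rT) = 0.9194312561
N(-d1) = 0.2600163701
Delta = -exp(-qT) * N(-d1) = -1.0000000000 * 0.2600163701 = -0.260016


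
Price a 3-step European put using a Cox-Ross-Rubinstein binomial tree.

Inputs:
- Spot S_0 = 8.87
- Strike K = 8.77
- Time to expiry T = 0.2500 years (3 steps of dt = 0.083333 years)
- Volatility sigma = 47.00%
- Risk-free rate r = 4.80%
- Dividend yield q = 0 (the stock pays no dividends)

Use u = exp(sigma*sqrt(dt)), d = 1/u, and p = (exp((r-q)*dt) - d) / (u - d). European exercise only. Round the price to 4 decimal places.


Answer: Price = V(0,0) = 0.7901

Derivation:
dt = T/N = 0.083333
u = exp(sigma*sqrt(dt)) = 1.145312; d = 1/u = 0.873124
p = (exp((r-q)*dt) - d) / (u - d) = 0.480858
Discount per step: exp(-r*dt) = 0.996008
Stock lattice S(k, i) with i counting down-moves:
  k=0: S(0,0) = 8.8700
  k=1: S(1,0) = 10.1589; S(1,1) = 7.7446
  k=2: S(2,0) = 11.6351; S(2,1) = 8.8700; S(2,2) = 6.7620
  k=3: S(3,0) = 13.3259; S(3,1) = 10.1589; S(3,2) = 7.7446; S(3,3) = 5.9041
Terminal payoffs V(N, i) = max(K - S_T, 0):
  V(3,0) = 0.000000; V(3,1) = 0.000000; V(3,2) = 1.025387; V(3,3) = 2.865925
Backward induction: V(k, i) = exp(-r*dt) * [p * V(k+1, i) + (1-p) * V(k+1, i+1)].
  V(2,0) = exp(-r*dt) * [p*0.000000 + (1-p)*0.000000] = 0.000000
  V(2,1) = exp(-r*dt) * [p*0.000000 + (1-p)*1.025387] = 0.530197
  V(2,2) = exp(-r*dt) * [p*1.025387 + (1-p)*2.865925] = 1.972980
  V(1,0) = exp(-r*dt) * [p*0.000000 + (1-p)*0.530197] = 0.274149
  V(1,1) = exp(-r*dt) * [p*0.530197 + (1-p)*1.972980] = 1.274100
  V(0,0) = exp(-r*dt) * [p*0.274149 + (1-p)*1.274100] = 0.790099


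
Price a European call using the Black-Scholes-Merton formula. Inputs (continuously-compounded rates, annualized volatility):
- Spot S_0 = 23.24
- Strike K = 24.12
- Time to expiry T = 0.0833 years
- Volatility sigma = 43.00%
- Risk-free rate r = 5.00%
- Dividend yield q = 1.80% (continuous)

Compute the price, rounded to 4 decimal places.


d1 = (ln(S/K) + (r - q + 0.5*sigma^2) * T) / (sigma * sqrt(T)) = -0.21594337
d2 = d1 - sigma * sqrt(T) = -0.34004884
exp(-rT) = 0.99584366; exp(-qT) = 0.99850172
C = S_0 * exp(-qT) * N(d1) - K * exp(-rT) * N(d2)
N(d1) = 0.41451595; N(d2) = 0.36690987
C = 23.2400 * 0.99850172 * 0.41451595 - 24.1200 * 0.99584366 * 0.36690987 = 0.8058

Answer: Price = 0.8058


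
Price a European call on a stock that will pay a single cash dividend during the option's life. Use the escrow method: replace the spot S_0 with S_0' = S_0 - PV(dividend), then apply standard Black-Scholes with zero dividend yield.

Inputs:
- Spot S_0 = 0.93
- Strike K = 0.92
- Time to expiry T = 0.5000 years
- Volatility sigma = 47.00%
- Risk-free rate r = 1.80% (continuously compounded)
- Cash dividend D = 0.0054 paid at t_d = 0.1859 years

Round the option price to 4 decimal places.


Answer: Price = 0.1277

Derivation:
PV(D) = D * exp(-r * t_d) = 0.0054 * 0.99665939 = 0.00538196
S_0' = S_0 - PV(D) = 0.9300 - 0.00538196 = 0.92461804
d1 = (ln(S_0'/K) + (r + sigma^2/2)*T) / (sigma*sqrt(T)) = 0.20831682
d2 = d1 - sigma*sqrt(T) = -0.12402336
exp(-rT) = 0.99104038
N(d1) = 0.58250920; N(d2) = 0.45064839
C = S_0' * N(d1) - K * exp(-rT) * N(d2) = 0.92461804 * 0.58250920 - 0.9200 * 0.99104038 * 0.45064839 = 0.1277


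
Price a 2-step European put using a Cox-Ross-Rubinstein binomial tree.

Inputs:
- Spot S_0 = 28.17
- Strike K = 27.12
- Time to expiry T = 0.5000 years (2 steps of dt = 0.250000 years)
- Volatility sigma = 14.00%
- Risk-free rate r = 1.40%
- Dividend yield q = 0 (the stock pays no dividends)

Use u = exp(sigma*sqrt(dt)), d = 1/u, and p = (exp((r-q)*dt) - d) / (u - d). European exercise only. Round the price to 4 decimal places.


Answer: Price = V(0,0) = 0.6334

Derivation:
dt = T/N = 0.250000
u = exp(sigma*sqrt(dt)) = 1.072508; d = 1/u = 0.932394
p = (exp((r-q)*dt) - d) / (u - d) = 0.507531
Discount per step: exp(-r*dt) = 0.996506
Stock lattice S(k, i) with i counting down-moves:
  k=0: S(0,0) = 28.1700
  k=1: S(1,0) = 30.2126; S(1,1) = 26.2655
  k=2: S(2,0) = 32.4032; S(2,1) = 28.1700; S(2,2) = 24.4898
Terminal payoffs V(N, i) = max(K - S_T, 0):
  V(2,0) = 0.000000; V(2,1) = 0.000000; V(2,2) = 2.630179
Backward induction: V(k, i) = exp(-r*dt) * [p * V(k+1, i) + (1-p) * V(k+1, i+1)].
  V(1,0) = exp(-r*dt) * [p*0.000000 + (1-p)*0.000000] = 0.000000
  V(1,1) = exp(-r*dt) * [p*0.000000 + (1-p)*2.630179] = 1.290757
  V(0,0) = exp(-r*dt) * [p*0.000000 + (1-p)*1.290757] = 0.633438


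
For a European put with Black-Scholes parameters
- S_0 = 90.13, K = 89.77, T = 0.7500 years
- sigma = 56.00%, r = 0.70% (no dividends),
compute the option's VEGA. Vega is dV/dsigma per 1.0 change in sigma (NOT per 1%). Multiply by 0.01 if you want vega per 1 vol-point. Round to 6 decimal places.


Answer: Vega = 30.092182

Derivation:
d1 = 0.2615648873; d2 = -0.2234093388
phi(d1) = 0.3855260058; exp(-qT) = 1.0000000000; exp(-rT) = 0.9947637572
Vega = S * exp(-qT) * phi(d1) * sqrt(T) = 90.1300 * 1.0000000000 * 0.3855260058 * 0.8660254038 = 30.092182


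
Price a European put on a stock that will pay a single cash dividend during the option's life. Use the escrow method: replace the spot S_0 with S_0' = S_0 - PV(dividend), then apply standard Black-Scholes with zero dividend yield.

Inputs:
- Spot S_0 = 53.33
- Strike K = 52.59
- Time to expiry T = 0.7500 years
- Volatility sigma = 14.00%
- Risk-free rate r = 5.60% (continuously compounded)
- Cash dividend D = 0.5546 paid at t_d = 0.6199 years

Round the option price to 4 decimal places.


Answer: Price = 1.4874

Derivation:
PV(D) = D * exp(-r * t_d) = 0.5546 * 0.96588123 = 0.53567773
S_0' = S_0 - PV(D) = 53.3300 - 0.53567773 = 52.79432227
d1 = (ln(S_0'/K) + (r + sigma^2/2)*T) / (sigma*sqrt(T)) = 0.43901438
d2 = d1 - sigma*sqrt(T) = 0.31777082
exp(-rT) = 0.95886978
N(-d1) = 0.33032556; N(-d2) = 0.37532939
P = K * exp(-rT) * N(-d2) - S_0' * N(-d1) = 52.5900 * 0.95886978 * 0.37532939 - 52.79432227 * 0.33032556 = 1.4874


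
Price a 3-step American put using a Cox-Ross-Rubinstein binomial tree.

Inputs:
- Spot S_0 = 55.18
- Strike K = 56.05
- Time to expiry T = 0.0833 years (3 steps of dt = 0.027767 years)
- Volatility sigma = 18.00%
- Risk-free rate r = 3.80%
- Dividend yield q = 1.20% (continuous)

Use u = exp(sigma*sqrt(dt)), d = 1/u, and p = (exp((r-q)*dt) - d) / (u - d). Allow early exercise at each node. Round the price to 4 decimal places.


Answer: Price = V(0,0) = 1.6176

Derivation:
dt = T/N = 0.027767
u = exp(sigma*sqrt(dt)) = 1.030448; d = 1/u = 0.970451
p = (exp((r-q)*dt) - d) / (u - d) = 0.504539
Discount per step: exp(-r*dt) = 0.998945
Stock lattice S(k, i) with i counting down-moves:
  k=0: S(0,0) = 55.1800
  k=1: S(1,0) = 56.8601; S(1,1) = 53.5495
  k=2: S(2,0) = 58.5914; S(2,1) = 55.1800; S(2,2) = 51.9672
  k=3: S(3,0) = 60.3755; S(3,1) = 56.8601; S(3,2) = 53.5495; S(3,3) = 50.4316
Terminal payoffs V(N, i) = max(K - S_T, 0):
  V(3,0) = 0.000000; V(3,1) = 0.000000; V(3,2) = 2.500494; V(3,3) = 5.618369
Backward induction: V(k, i) = exp(-r*dt) * [p * V(k+1, i) + (1-p) * V(k+1, i+1)]; then take max(V_cont, immediate exercise) for American.
  V(2,0) = exp(-r*dt) * [p*0.000000 + (1-p)*0.000000] = 0.000000; exercise = 0.000000; V(2,0) = max -> 0.000000
  V(2,1) = exp(-r*dt) * [p*0.000000 + (1-p)*2.500494] = 1.237590; exercise = 0.870000; V(2,1) = max -> 1.237590
  V(2,2) = exp(-r*dt) * [p*2.500494 + (1-p)*5.618369] = 4.041013; exercise = 4.082809; V(2,2) = max -> 4.082809
  V(1,0) = exp(-r*dt) * [p*0.000000 + (1-p)*1.237590] = 0.612531; exercise = 0.000000; V(1,0) = max -> 0.612531
  V(1,1) = exp(-r*dt) * [p*1.237590 + (1-p)*4.082809] = 2.644493; exercise = 2.500494; V(1,1) = max -> 2.644493
  V(0,0) = exp(-r*dt) * [p*0.612531 + (1-p)*2.644493] = 1.617581; exercise = 0.870000; V(0,0) = max -> 1.617581


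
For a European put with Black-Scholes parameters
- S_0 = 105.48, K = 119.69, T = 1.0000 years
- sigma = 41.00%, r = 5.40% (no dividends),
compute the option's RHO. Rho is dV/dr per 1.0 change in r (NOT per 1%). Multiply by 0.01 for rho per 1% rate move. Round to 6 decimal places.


d1 = 0.0284543771; d2 = -0.3815456229
phi(d1) = 0.3987808110; exp(-qT) = 1.0000000000; exp(-rT) = 0.9474321065
N(-d2) = 0.6486007877
Rho = -K*T*exp(-rT)*N(-d2) = -119.6900 * 1.0000 * 0.9474321065 * 0.6486007877 = -73.550129

Answer: Rho = -73.550129


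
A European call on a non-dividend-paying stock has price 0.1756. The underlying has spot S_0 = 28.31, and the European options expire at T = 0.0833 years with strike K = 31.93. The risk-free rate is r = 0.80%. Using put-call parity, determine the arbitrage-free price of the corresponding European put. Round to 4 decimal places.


Put-call parity: C - P = S_0 * exp(-qT) - K * exp(-rT).
S_0 * exp(-qT) = 28.3100 * 1.00000000 = 28.31000000
K * exp(-rT) = 31.9300 * 0.99933382 = 31.90872894
P = C - S*exp(-qT) + K*exp(-rT)
P = 0.1756 - 28.31000000 + 31.90872894 = 3.7743

Answer: Put price = 3.7743


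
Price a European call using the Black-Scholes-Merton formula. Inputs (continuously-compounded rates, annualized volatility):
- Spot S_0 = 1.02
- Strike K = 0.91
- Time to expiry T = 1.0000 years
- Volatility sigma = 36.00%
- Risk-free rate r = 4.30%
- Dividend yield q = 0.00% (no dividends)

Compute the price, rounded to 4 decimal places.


d1 = (ln(S/K) + (r - q + 0.5*sigma^2) * T) / (sigma * sqrt(T)) = 0.61642585
d2 = d1 - sigma * sqrt(T) = 0.25642585
exp(-rT) = 0.95791139; exp(-qT) = 1.00000000
C = S_0 * exp(-qT) * N(d1) - K * exp(-rT) * N(d2)
N(d1) = 0.73119325; N(d2) = 0.60118899
C = 1.0200 * 1.00000000 * 0.73119325 - 0.9100 * 0.95791139 * 0.60118899 = 0.2218

Answer: Price = 0.2218


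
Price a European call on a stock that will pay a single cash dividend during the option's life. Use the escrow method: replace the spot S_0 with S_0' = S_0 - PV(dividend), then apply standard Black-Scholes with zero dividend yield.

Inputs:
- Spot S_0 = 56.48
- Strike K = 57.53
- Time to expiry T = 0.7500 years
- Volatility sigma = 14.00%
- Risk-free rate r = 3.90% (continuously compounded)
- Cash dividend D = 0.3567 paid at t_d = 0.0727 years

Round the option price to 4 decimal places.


Answer: Price = 2.8351

Derivation:
PV(D) = D * exp(-r * t_d) = 0.3567 * 0.99716872 = 0.35569008
S_0' = S_0 - PV(D) = 56.4800 - 0.35569008 = 56.12430992
d1 = (ln(S_0'/K) + (r + sigma^2/2)*T) / (sigma*sqrt(T)) = 0.09784025
d2 = d1 - sigma*sqrt(T) = -0.02340331
exp(-rT) = 0.97117364
N(d1) = 0.53897043; N(d2) = 0.49066428
C = S_0' * N(d1) - K * exp(-rT) * N(d2) = 56.12430992 * 0.53897043 - 57.5300 * 0.97117364 * 0.49066428 = 2.8351


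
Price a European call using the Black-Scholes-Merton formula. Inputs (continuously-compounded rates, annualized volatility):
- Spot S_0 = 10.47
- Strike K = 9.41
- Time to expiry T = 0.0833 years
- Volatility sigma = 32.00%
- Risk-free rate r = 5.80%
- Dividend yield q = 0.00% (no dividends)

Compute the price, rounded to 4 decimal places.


Answer: Price = 1.1558

Derivation:
d1 = (ln(S/K) + (r - q + 0.5*sigma^2) * T) / (sigma * sqrt(T)) = 1.25422785
d2 = d1 - sigma * sqrt(T) = 1.16187028
exp(-rT) = 0.99518025; exp(-qT) = 1.00000000
C = S_0 * exp(-qT) * N(d1) - K * exp(-rT) * N(d2)
N(d1) = 0.89512040; N(d2) = 0.87735592
C = 10.4700 * 1.00000000 * 0.89512040 - 9.4100 * 0.99518025 * 0.87735592 = 1.1558


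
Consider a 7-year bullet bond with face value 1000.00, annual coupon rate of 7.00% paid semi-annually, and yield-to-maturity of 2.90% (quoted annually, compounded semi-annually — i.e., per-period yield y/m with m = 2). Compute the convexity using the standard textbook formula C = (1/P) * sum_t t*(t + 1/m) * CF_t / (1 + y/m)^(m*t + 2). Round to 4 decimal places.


Coupon per period c = face * coupon_rate / m = 35.000000
Periods per year m = 2; per-period yield y/m = 0.014500
Number of cashflows N = 14
Cashflows (t years, CF_t, discount factor 1/(1+y/m)^(m*t), PV):
  t = 0.5000: CF_t = 35.000000, DF = 0.985707, PV = 34.499754
  t = 1.0000: CF_t = 35.000000, DF = 0.971619, PV = 34.006657
  t = 1.5000: CF_t = 35.000000, DF = 0.957732, PV = 33.520608
  t = 2.0000: CF_t = 35.000000, DF = 0.944043, PV = 33.041506
  t = 2.5000: CF_t = 35.000000, DF = 0.930550, PV = 32.569252
  t = 3.0000: CF_t = 35.000000, DF = 0.917250, PV = 32.103748
  t = 3.5000: CF_t = 35.000000, DF = 0.904140, PV = 31.644897
  t = 4.0000: CF_t = 35.000000, DF = 0.891217, PV = 31.192604
  t = 4.5000: CF_t = 35.000000, DF = 0.878479, PV = 30.746776
  t = 5.0000: CF_t = 35.000000, DF = 0.865923, PV = 30.307320
  t = 5.5000: CF_t = 35.000000, DF = 0.853547, PV = 29.874145
  t = 6.0000: CF_t = 35.000000, DF = 0.841347, PV = 29.447161
  t = 6.5000: CF_t = 35.000000, DF = 0.829322, PV = 29.026280
  t = 7.0000: CF_t = 1035.000000, DF = 0.817469, PV = 846.080393
Price P = sum_t PV_t = 1258.061100
Convexity numerator sum_t t*(t + 1/m) * CF_t / (1+y/m)^(m*t + 2):
  t = 0.5000: term = 16.760304
  t = 1.0000: term = 49.562260
  t = 1.5000: term = 97.707757
  t = 2.0000: term = 160.518739
  t = 2.5000: term = 237.336727
  t = 3.0000: term = 327.522343
  t = 3.5000: term = 430.454862
  t = 4.0000: term = 545.531755
  t = 4.5000: term = 672.168254
  t = 5.0000: term = 809.796922
  t = 5.5000: term = 957.867232
  t = 6.0000: term = 1115.845155
  t = 6.5000: term = 1283.212763
  t = 7.0000: term = 43158.548613
Convexity = (1/P) * sum = 49862.833687 / 1258.061100 = 39.634668

Answer: Convexity = 39.6347


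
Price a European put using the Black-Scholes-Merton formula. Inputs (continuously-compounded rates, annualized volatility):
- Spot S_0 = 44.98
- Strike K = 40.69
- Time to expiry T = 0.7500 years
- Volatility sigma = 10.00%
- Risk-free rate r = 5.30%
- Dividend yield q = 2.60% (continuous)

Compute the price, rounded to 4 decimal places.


d1 = (ln(S/K) + (r - q + 0.5*sigma^2) * T) / (sigma * sqrt(T)) = 1.43454896
d2 = d1 - sigma * sqrt(T) = 1.34794642
exp(-rT) = 0.96102967; exp(-qT) = 0.98068890
P = K * exp(-rT) * N(-d2) - S_0 * exp(-qT) * N(-d1)
N(-d1) = 0.07570783; N(-d2) = 0.08883781
P = 40.6900 * 0.96102967 * 0.08883781 - 44.9800 * 0.98068890 * 0.07570783 = 0.1344

Answer: Price = 0.1344


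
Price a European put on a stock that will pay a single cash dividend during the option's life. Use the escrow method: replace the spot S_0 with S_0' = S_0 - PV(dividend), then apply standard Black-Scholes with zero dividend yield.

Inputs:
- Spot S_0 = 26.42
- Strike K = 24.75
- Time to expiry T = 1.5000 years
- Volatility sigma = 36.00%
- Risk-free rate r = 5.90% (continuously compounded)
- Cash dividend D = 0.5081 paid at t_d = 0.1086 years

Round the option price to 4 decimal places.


Answer: Price = 2.7986

Derivation:
PV(D) = D * exp(-r * t_d) = 0.5081 * 0.99361308 = 0.50485481
S_0' = S_0 - PV(D) = 26.4200 - 0.50485481 = 25.91514519
d1 = (ln(S_0'/K) + (r + sigma^2/2)*T) / (sigma*sqrt(T)) = 0.52551096
d2 = d1 - sigma*sqrt(T) = 0.08460280
exp(-rT) = 0.91530311
N(-d1) = 0.29961402; N(-d2) = 0.46628859
P = K * exp(-rT) * N(-d2) - S_0' * N(-d1) = 24.7500 * 0.91530311 * 0.46628859 - 25.91514519 * 0.29961402 = 2.7986


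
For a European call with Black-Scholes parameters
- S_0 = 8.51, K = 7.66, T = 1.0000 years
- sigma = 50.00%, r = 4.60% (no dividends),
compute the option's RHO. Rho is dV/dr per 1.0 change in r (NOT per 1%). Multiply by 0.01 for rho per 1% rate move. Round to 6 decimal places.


d1 = 0.5524599177; d2 = 0.0524599177
phi(d1) = 0.3424791450; exp(-qT) = 1.0000000000; exp(-rT) = 0.9550419622
N(d2) = 0.5209188838
Rho = K*T*exp(-rT)*N(d2) = 7.6600 * 1.0000 * 0.9550419622 * 0.5209188838 = 3.810845

Answer: Rho = 3.810845


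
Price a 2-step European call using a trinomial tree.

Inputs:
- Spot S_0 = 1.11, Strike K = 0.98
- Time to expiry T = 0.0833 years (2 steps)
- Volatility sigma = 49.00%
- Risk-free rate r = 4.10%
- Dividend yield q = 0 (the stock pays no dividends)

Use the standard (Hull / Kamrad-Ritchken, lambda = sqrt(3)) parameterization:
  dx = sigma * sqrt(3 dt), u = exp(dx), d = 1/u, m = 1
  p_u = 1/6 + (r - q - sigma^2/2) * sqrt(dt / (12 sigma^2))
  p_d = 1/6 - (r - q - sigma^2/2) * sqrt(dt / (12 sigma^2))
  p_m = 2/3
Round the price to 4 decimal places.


dt = T/N = 0.041650; dx = sigma*sqrt(3*dt) = 0.173207
u = exp(dx) = 1.189112; d = 1/u = 0.840964
p_u = 0.157162, p_m = 0.666667, p_d = 0.176171
Discount per step: exp(-r*dt) = 0.998294
Stock lattice S(k, j) with j the centered position index:
  k=0: S(0,+0) = 1.1100
  k=1: S(1,-1) = 0.9335; S(1,+0) = 1.1100; S(1,+1) = 1.3199
  k=2: S(2,-2) = 0.7850; S(2,-1) = 0.9335; S(2,+0) = 1.1100; S(2,+1) = 1.3199; S(2,+2) = 1.5695
Terminal payoffs V(N, j) = max(S_T - K, 0):
  V(2,-2) = 0.000000; V(2,-1) = 0.000000; V(2,+0) = 0.130000; V(2,+1) = 0.339914; V(2,+2) = 0.589525
Backward induction: V(k, j) = exp(-r*dt) * [p_u * V(k+1, j+1) + p_m * V(k+1, j) + p_d * V(k+1, j-1)]
  V(1,-1) = exp(-r*dt) * [p_u*0.130000 + p_m*0.000000 + p_d*0.000000] = 0.020396
  V(1,+0) = exp(-r*dt) * [p_u*0.339914 + p_m*0.130000 + p_d*0.000000] = 0.139849
  V(1,+1) = exp(-r*dt) * [p_u*0.589525 + p_m*0.339914 + p_d*0.130000] = 0.341579
  V(0,+0) = exp(-r*dt) * [p_u*0.341579 + p_m*0.139849 + p_d*0.020396] = 0.150253

Answer: Price = V(0,0) = 0.1503


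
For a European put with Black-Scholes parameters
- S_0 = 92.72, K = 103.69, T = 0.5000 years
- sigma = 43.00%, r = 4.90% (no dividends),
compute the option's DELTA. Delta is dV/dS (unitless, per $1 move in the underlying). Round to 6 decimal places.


d1 = -0.1351609273; d2 = -0.4392168432
phi(d1) = 0.3953148388; exp(-qT) = 1.0000000000; exp(-rT) = 0.9757976889
N(-d1) = 0.5537576805
Delta = -exp(-qT) * N(-d1) = -1.0000000000 * 0.5537576805 = -0.553758

Answer: Delta = -0.553758


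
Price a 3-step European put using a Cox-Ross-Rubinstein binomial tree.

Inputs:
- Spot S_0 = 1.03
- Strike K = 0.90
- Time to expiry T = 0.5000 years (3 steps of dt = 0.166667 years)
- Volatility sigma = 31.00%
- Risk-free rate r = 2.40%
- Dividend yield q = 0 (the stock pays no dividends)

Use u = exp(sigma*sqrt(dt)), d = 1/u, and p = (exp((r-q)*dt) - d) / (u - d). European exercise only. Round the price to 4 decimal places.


Answer: Price = V(0,0) = 0.0265

Derivation:
dt = T/N = 0.166667
u = exp(sigma*sqrt(dt)) = 1.134914; d = 1/u = 0.881124
p = (exp((r-q)*dt) - d) / (u - d) = 0.484196
Discount per step: exp(-r*dt) = 0.996008
Stock lattice S(k, i) with i counting down-moves:
  k=0: S(0,0) = 1.0300
  k=1: S(1,0) = 1.1690; S(1,1) = 0.9076
  k=2: S(2,0) = 1.3267; S(2,1) = 1.0300; S(2,2) = 0.7997
  k=3: S(3,0) = 1.5057; S(3,1) = 1.1690; S(3,2) = 0.9076; S(3,3) = 0.7046
Terminal payoffs V(N, i) = max(K - S_T, 0):
  V(3,0) = 0.000000; V(3,1) = 0.000000; V(3,2) = 0.000000; V(3,3) = 0.195391
Backward induction: V(k, i) = exp(-r*dt) * [p * V(k+1, i) + (1-p) * V(k+1, i+1)].
  V(2,0) = exp(-r*dt) * [p*0.000000 + (1-p)*0.000000] = 0.000000
  V(2,1) = exp(-r*dt) * [p*0.000000 + (1-p)*0.000000] = 0.000000
  V(2,2) = exp(-r*dt) * [p*0.000000 + (1-p)*0.195391] = 0.100381
  V(1,0) = exp(-r*dt) * [p*0.000000 + (1-p)*0.000000] = 0.000000
  V(1,1) = exp(-r*dt) * [p*0.000000 + (1-p)*0.100381] = 0.051570
  V(0,0) = exp(-r*dt) * [p*0.000000 + (1-p)*0.051570] = 0.026494


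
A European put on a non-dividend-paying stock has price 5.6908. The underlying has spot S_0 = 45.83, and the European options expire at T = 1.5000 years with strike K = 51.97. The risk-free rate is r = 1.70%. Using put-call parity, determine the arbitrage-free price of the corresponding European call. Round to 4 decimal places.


Put-call parity: C - P = S_0 * exp(-qT) - K * exp(-rT).
S_0 * exp(-qT) = 45.8300 * 1.00000000 = 45.83000000
K * exp(-rT) = 51.9700 * 0.97482238 = 50.66151903
C = P + S*exp(-qT) - K*exp(-rT)
C = 5.6908 + 45.83000000 - 50.66151903 = 0.8593

Answer: Call price = 0.8593


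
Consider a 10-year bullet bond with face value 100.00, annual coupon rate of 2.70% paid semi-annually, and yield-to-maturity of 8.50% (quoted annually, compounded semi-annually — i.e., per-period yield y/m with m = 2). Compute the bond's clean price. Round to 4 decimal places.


Coupon per period c = face * coupon_rate / m = 1.350000
Periods per year m = 2; per-period yield y/m = 0.042500
Number of cashflows N = 20
Cashflows (t years, CF_t, discount factor 1/(1+y/m)^(m*t), PV):
  t = 0.5000: CF_t = 1.350000, DF = 0.959233, PV = 1.294964
  t = 1.0000: CF_t = 1.350000, DF = 0.920127, PV = 1.242172
  t = 1.5000: CF_t = 1.350000, DF = 0.882616, PV = 1.191532
  t = 2.0000: CF_t = 1.350000, DF = 0.846634, PV = 1.142956
  t = 2.5000: CF_t = 1.350000, DF = 0.812119, PV = 1.096361
  t = 3.0000: CF_t = 1.350000, DF = 0.779011, PV = 1.051665
  t = 3.5000: CF_t = 1.350000, DF = 0.747253, PV = 1.008791
  t = 4.0000: CF_t = 1.350000, DF = 0.716789, PV = 0.967666
  t = 4.5000: CF_t = 1.350000, DF = 0.687568, PV = 0.928216
  t = 5.0000: CF_t = 1.350000, DF = 0.659537, PV = 0.890375
  t = 5.5000: CF_t = 1.350000, DF = 0.632650, PV = 0.854077
  t = 6.0000: CF_t = 1.350000, DF = 0.606858, PV = 0.819259
  t = 6.5000: CF_t = 1.350000, DF = 0.582118, PV = 0.785860
  t = 7.0000: CF_t = 1.350000, DF = 0.558387, PV = 0.753822
  t = 7.5000: CF_t = 1.350000, DF = 0.535623, PV = 0.723091
  t = 8.0000: CF_t = 1.350000, DF = 0.513787, PV = 0.693612
  t = 8.5000: CF_t = 1.350000, DF = 0.492841, PV = 0.665335
  t = 9.0000: CF_t = 1.350000, DF = 0.472749, PV = 0.638211
  t = 9.5000: CF_t = 1.350000, DF = 0.453477, PV = 0.612193
  t = 10.0000: CF_t = 101.350000, DF = 0.434989, PV = 44.086181
Price P = sum_t PV_t = 61.446339

Answer: Price = 61.4463


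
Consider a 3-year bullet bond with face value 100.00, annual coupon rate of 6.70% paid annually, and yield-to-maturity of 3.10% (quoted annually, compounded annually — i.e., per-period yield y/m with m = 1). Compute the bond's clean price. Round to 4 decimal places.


Coupon per period c = face * coupon_rate / m = 6.700000
Periods per year m = 1; per-period yield y/m = 0.031000
Number of cashflows N = 3
Cashflows (t years, CF_t, discount factor 1/(1+y/m)^(m*t), PV):
  t = 1.0000: CF_t = 6.700000, DF = 0.969932, PV = 6.498545
  t = 2.0000: CF_t = 6.700000, DF = 0.940768, PV = 6.303148
  t = 3.0000: CF_t = 106.700000, DF = 0.912481, PV = 97.361762
Price P = sum_t PV_t = 110.163454

Answer: Price = 110.1635


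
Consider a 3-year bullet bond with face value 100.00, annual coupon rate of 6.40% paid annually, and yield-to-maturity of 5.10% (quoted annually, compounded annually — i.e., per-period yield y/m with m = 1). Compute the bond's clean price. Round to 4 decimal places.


Answer: Price = 103.5336

Derivation:
Coupon per period c = face * coupon_rate / m = 6.400000
Periods per year m = 1; per-period yield y/m = 0.051000
Number of cashflows N = 3
Cashflows (t years, CF_t, discount factor 1/(1+y/m)^(m*t), PV):
  t = 1.0000: CF_t = 6.400000, DF = 0.951475, PV = 6.089439
  t = 2.0000: CF_t = 6.400000, DF = 0.905304, PV = 5.793947
  t = 3.0000: CF_t = 106.400000, DF = 0.861374, PV = 91.650213
Price P = sum_t PV_t = 103.533599


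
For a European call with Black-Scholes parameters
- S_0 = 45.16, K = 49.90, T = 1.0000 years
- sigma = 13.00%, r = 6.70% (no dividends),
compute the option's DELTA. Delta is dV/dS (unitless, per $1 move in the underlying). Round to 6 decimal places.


Answer: Delta = 0.425682

Derivation:
d1 = -0.1873789498; d2 = -0.3173789498
phi(d1) = 0.3919997925; exp(-qT) = 1.0000000000; exp(-rT) = 0.9351952013
N(d1) = 0.4256817630
Delta = exp(-qT) * N(d1) = 1.0000000000 * 0.4256817630 = 0.425682


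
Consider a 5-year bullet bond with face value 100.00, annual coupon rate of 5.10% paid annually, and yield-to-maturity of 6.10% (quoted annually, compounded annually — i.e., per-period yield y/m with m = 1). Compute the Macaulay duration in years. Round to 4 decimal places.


Coupon per period c = face * coupon_rate / m = 5.100000
Periods per year m = 1; per-period yield y/m = 0.061000
Number of cashflows N = 5
Cashflows (t years, CF_t, discount factor 1/(1+y/m)^(m*t), PV):
  t = 1.0000: CF_t = 5.100000, DF = 0.942507, PV = 4.806786
  t = 2.0000: CF_t = 5.100000, DF = 0.888320, PV = 4.530430
  t = 3.0000: CF_t = 5.100000, DF = 0.837247, PV = 4.269962
  t = 4.0000: CF_t = 5.100000, DF = 0.789112, PV = 4.024470
  t = 5.0000: CF_t = 105.100000, DF = 0.743743, PV = 78.167423
Price P = sum_t PV_t = 95.799071
Macaulay numerator sum_t t * PV_t:
  t * PV_t at t = 1.0000: 4.806786
  t * PV_t at t = 2.0000: 9.060860
  t * PV_t at t = 3.0000: 12.809886
  t * PV_t at t = 4.0000: 16.097878
  t * PV_t at t = 5.0000: 390.837117
Macaulay duration D = (sum_t t * PV_t) / P = 433.612527 / 95.799071 = 4.526271

Answer: Macaulay duration = 4.5263 years


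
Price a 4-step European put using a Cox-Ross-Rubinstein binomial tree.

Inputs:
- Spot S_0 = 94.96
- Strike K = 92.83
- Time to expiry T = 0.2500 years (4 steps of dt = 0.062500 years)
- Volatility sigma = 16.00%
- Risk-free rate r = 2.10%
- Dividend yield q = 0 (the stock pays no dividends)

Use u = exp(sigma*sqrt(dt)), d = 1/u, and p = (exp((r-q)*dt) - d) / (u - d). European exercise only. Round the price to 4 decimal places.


dt = T/N = 0.062500
u = exp(sigma*sqrt(dt)) = 1.040811; d = 1/u = 0.960789
p = (exp((r-q)*dt) - d) / (u - d) = 0.506414
Discount per step: exp(-r*dt) = 0.998688
Stock lattice S(k, i) with i counting down-moves:
  k=0: S(0,0) = 94.9600
  k=1: S(1,0) = 98.8354; S(1,1) = 91.2366
  k=2: S(2,0) = 102.8689; S(2,1) = 94.9600; S(2,2) = 87.6591
  k=3: S(3,0) = 107.0671; S(3,1) = 98.8354; S(3,2) = 91.2366; S(3,3) = 84.2220
  k=4: S(4,0) = 111.4366; S(4,1) = 102.8689; S(4,2) = 94.9600; S(4,3) = 87.6591; S(4,4) = 80.9196
Terminal payoffs V(N, i) = max(K - S_T, 0):
  V(4,0) = 0.000000; V(4,1) = 0.000000; V(4,2) = 0.000000; V(4,3) = 5.170872; V(4,4) = 11.910426
Backward induction: V(k, i) = exp(-r*dt) * [p * V(k+1, i) + (1-p) * V(k+1, i+1)].
  V(3,0) = exp(-r*dt) * [p*0.000000 + (1-p)*0.000000] = 0.000000
  V(3,1) = exp(-r*dt) * [p*0.000000 + (1-p)*0.000000] = 0.000000
  V(3,2) = exp(-r*dt) * [p*0.000000 + (1-p)*5.170872] = 2.548922
  V(3,3) = exp(-r*dt) * [p*5.170872 + (1-p)*11.910426] = 8.486276
  V(2,0) = exp(-r*dt) * [p*0.000000 + (1-p)*0.000000] = 0.000000
  V(2,1) = exp(-r*dt) * [p*0.000000 + (1-p)*2.548922] = 1.256462
  V(2,2) = exp(-r*dt) * [p*2.548922 + (1-p)*8.486276] = 5.472330
  V(1,0) = exp(-r*dt) * [p*0.000000 + (1-p)*1.256462] = 0.619359
  V(1,1) = exp(-r*dt) * [p*1.256462 + (1-p)*5.472330] = 3.332978
  V(0,0) = exp(-r*dt) * [p*0.619359 + (1-p)*3.332978] = 1.956194

Answer: Price = V(0,0) = 1.9562


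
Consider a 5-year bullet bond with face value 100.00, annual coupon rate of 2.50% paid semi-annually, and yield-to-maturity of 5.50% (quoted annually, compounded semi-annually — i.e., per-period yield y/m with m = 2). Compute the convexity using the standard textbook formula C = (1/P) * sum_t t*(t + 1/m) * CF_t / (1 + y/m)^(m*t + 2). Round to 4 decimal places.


Answer: Convexity = 24.0302

Derivation:
Coupon per period c = face * coupon_rate / m = 1.250000
Periods per year m = 2; per-period yield y/m = 0.027500
Number of cashflows N = 10
Cashflows (t years, CF_t, discount factor 1/(1+y/m)^(m*t), PV):
  t = 0.5000: CF_t = 1.250000, DF = 0.973236, PV = 1.216545
  t = 1.0000: CF_t = 1.250000, DF = 0.947188, PV = 1.183985
  t = 1.5000: CF_t = 1.250000, DF = 0.921838, PV = 1.152297
  t = 2.0000: CF_t = 1.250000, DF = 0.897166, PV = 1.121457
  t = 2.5000: CF_t = 1.250000, DF = 0.873154, PV = 1.091442
  t = 3.0000: CF_t = 1.250000, DF = 0.849785, PV = 1.062231
  t = 3.5000: CF_t = 1.250000, DF = 0.827041, PV = 1.033802
  t = 4.0000: CF_t = 1.250000, DF = 0.804906, PV = 1.006133
  t = 4.5000: CF_t = 1.250000, DF = 0.783364, PV = 0.979205
  t = 5.0000: CF_t = 101.250000, DF = 0.762398, PV = 77.192788
Price P = sum_t PV_t = 87.039886
Convexity numerator sum_t t*(t + 1/m) * CF_t / (1+y/m)^(m*t + 2):
  t = 0.5000: term = 0.576149
  t = 1.0000: term = 1.682186
  t = 1.5000: term = 3.274327
  t = 2.0000: term = 5.311156
  t = 2.5000: term = 7.753512
  t = 3.0000: term = 10.564396
  t = 3.5000: term = 13.708867
  t = 4.0000: term = 17.153953
  t = 4.5000: term = 20.868556
  t = 5.0000: term = 2010.692968
Convexity = (1/P) * sum = 2091.586070 / 87.039886 = 24.030202


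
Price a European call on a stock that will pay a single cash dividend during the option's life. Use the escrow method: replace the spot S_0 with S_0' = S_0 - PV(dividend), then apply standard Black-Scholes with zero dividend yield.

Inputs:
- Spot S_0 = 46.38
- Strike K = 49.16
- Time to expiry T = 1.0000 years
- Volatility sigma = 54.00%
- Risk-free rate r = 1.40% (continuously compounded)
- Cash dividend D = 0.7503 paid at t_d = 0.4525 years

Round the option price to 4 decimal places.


Answer: Price = 8.6553

Derivation:
PV(D) = D * exp(-r * t_d) = 0.7503 * 0.99368502 = 0.74556187
S_0' = S_0 - PV(D) = 46.3800 - 0.74556187 = 45.63443813
d1 = (ln(S_0'/K) + (r + sigma^2/2)*T) / (sigma*sqrt(T)) = 0.15811550
d2 = d1 - sigma*sqrt(T) = -0.38188450
exp(-rT) = 0.98609754
N(d1) = 0.56281711; N(d2) = 0.35127352
C = S_0' * N(d1) - K * exp(-rT) * N(d2) = 45.63443813 * 0.56281711 - 49.1600 * 0.98609754 * 0.35127352 = 8.6553


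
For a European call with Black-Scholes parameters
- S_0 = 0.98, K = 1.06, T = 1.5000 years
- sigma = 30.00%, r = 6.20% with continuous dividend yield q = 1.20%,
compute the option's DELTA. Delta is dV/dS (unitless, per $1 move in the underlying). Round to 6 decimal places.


d1 = 0.1742631902; d2 = -0.1931602712
phi(d1) = 0.3929305647; exp(-qT) = 0.9821610324; exp(-rT) = 0.9111935003
N(d1) = 0.5691706867
Delta = exp(-qT) * N(d1) = 0.9821610324 * 0.5691706867 = 0.559017

Answer: Delta = 0.559017


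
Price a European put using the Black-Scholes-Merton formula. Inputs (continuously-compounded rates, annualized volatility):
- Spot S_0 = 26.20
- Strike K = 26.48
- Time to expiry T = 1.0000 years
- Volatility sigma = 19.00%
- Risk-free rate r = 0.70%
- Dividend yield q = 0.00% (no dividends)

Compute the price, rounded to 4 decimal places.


Answer: Price = 2.0346

Derivation:
d1 = (ln(S/K) + (r - q + 0.5*sigma^2) * T) / (sigma * sqrt(T)) = 0.07589305
d2 = d1 - sigma * sqrt(T) = -0.11410695
exp(-rT) = 0.99302444; exp(-qT) = 1.00000000
P = K * exp(-rT) * N(-d2) - S_0 * exp(-qT) * N(-d1)
N(-d1) = 0.46975209; N(-d2) = 0.54542349
P = 26.4800 * 0.99302444 * 0.54542349 - 26.2000 * 1.00000000 * 0.46975209 = 2.0346


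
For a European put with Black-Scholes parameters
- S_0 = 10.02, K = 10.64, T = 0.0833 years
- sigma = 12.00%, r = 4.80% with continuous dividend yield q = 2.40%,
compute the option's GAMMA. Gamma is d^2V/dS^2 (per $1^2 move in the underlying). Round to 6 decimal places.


d1 = -1.6584363212; d2 = -1.6930704085
phi(d1) = 0.1008476770; exp(-qT) = 0.9980027971; exp(-rT) = 0.9960095830
Gamma = exp(-qT) * phi(d1) / (S * sigma * sqrt(T)) = 0.9980027971 * 0.1008476770 / (10.0200 * 0.1200 * 0.2886173938) = 0.290019

Answer: Gamma = 0.290019


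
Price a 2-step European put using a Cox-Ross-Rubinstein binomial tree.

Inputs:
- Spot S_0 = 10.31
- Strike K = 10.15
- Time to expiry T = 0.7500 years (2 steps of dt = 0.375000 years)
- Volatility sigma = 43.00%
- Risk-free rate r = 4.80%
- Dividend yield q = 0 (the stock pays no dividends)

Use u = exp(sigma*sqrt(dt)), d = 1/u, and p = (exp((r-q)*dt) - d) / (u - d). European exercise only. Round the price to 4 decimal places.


dt = T/N = 0.375000
u = exp(sigma*sqrt(dt)) = 1.301243; d = 1/u = 0.768496
p = (exp((r-q)*dt) - d) / (u - d) = 0.468641
Discount per step: exp(-r*dt) = 0.982161
Stock lattice S(k, i) with i counting down-moves:
  k=0: S(0,0) = 10.3100
  k=1: S(1,0) = 13.4158; S(1,1) = 7.9232
  k=2: S(2,0) = 17.4572; S(2,1) = 10.3100; S(2,2) = 6.0889
Terminal payoffs V(N, i) = max(K - S_T, 0):
  V(2,0) = 0.000000; V(2,1) = 0.000000; V(2,2) = 4.061060
Backward induction: V(k, i) = exp(-r*dt) * [p * V(k+1, i) + (1-p) * V(k+1, i+1)].
  V(1,0) = exp(-r*dt) * [p*0.000000 + (1-p)*0.000000] = 0.000000
  V(1,1) = exp(-r*dt) * [p*0.000000 + (1-p)*4.061060] = 2.119387
  V(0,0) = exp(-r*dt) * [p*0.000000 + (1-p)*2.119387] = 1.106067

Answer: Price = V(0,0) = 1.1061


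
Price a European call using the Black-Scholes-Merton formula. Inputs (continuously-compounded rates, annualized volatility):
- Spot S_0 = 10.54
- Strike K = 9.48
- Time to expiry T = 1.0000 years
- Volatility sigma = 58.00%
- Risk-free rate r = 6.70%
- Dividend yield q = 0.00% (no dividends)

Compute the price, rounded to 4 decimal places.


d1 = (ln(S/K) + (r - q + 0.5*sigma^2) * T) / (sigma * sqrt(T)) = 0.58826418
d2 = d1 - sigma * sqrt(T) = 0.00826418
exp(-rT) = 0.93519520; exp(-qT) = 1.00000000
C = S_0 * exp(-qT) * N(d1) - K * exp(-rT) * N(d2)
N(d1) = 0.72182251; N(d2) = 0.50329689
C = 10.5400 * 1.00000000 * 0.72182251 - 9.4800 * 0.93519520 * 0.50329689 = 3.1460

Answer: Price = 3.1460


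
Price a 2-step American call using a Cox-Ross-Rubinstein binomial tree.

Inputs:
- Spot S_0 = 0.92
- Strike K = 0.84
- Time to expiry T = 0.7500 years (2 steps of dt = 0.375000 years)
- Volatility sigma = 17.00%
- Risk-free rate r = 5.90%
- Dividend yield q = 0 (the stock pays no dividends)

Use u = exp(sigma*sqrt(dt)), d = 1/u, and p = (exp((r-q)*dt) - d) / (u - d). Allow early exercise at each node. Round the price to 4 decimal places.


dt = T/N = 0.375000
u = exp(sigma*sqrt(dt)) = 1.109715; d = 1/u = 0.901132
p = (exp((r-q)*dt) - d) / (u - d) = 0.581253
Discount per step: exp(-r*dt) = 0.978118
Stock lattice S(k, i) with i counting down-moves:
  k=0: S(0,0) = 0.9200
  k=1: S(1,0) = 1.0209; S(1,1) = 0.8290
  k=2: S(2,0) = 1.1330; S(2,1) = 0.9200; S(2,2) = 0.7471
Terminal payoffs V(N, i) = max(S_T - K, 0):
  V(2,0) = 0.292950; V(2,1) = 0.080000; V(2,2) = 0.000000
Backward induction: V(k, i) = exp(-r*dt) * [p * V(k+1, i) + (1-p) * V(k+1, i+1)]; then take max(V_cont, immediate exercise) for American.
  V(1,0) = exp(-r*dt) * [p*0.292950 + (1-p)*0.080000] = 0.199319; exercise = 0.180938; V(1,0) = max -> 0.199319
  V(1,1) = exp(-r*dt) * [p*0.080000 + (1-p)*0.000000] = 0.045483; exercise = 0.000000; V(1,1) = max -> 0.045483
  V(0,0) = exp(-r*dt) * [p*0.199319 + (1-p)*0.045483] = 0.131948; exercise = 0.080000; V(0,0) = max -> 0.131948

Answer: Price = V(0,0) = 0.1319


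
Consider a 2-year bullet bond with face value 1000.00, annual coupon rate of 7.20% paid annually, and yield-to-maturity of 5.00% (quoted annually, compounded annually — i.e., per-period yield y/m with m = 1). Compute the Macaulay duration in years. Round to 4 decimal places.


Coupon per period c = face * coupon_rate / m = 72.000000
Periods per year m = 1; per-period yield y/m = 0.050000
Number of cashflows N = 2
Cashflows (t years, CF_t, discount factor 1/(1+y/m)^(m*t), PV):
  t = 1.0000: CF_t = 72.000000, DF = 0.952381, PV = 68.571429
  t = 2.0000: CF_t = 1072.000000, DF = 0.907029, PV = 972.335601
Price P = sum_t PV_t = 1040.907029
Macaulay numerator sum_t t * PV_t:
  t * PV_t at t = 1.0000: 68.571429
  t * PV_t at t = 2.0000: 1944.671202
Macaulay duration D = (sum_t t * PV_t) / P = 2013.242630 / 1040.907029 = 1.934123

Answer: Macaulay duration = 1.9341 years


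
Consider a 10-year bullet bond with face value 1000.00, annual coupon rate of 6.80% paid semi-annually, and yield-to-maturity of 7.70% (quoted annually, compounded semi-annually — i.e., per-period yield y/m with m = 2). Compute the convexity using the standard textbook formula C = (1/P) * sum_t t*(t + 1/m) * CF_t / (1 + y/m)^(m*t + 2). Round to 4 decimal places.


Answer: Convexity = 63.4812

Derivation:
Coupon per period c = face * coupon_rate / m = 34.000000
Periods per year m = 2; per-period yield y/m = 0.038500
Number of cashflows N = 20
Cashflows (t years, CF_t, discount factor 1/(1+y/m)^(m*t), PV):
  t = 0.5000: CF_t = 34.000000, DF = 0.962927, PV = 32.739528
  t = 1.0000: CF_t = 34.000000, DF = 0.927229, PV = 31.525785
  t = 1.5000: CF_t = 34.000000, DF = 0.892854, PV = 30.357039
  t = 2.0000: CF_t = 34.000000, DF = 0.859754, PV = 29.231622
  t = 2.5000: CF_t = 34.000000, DF = 0.827880, PV = 28.147927
  t = 3.0000: CF_t = 34.000000, DF = 0.797188, PV = 27.104407
  t = 3.5000: CF_t = 34.000000, DF = 0.767635, PV = 26.099574
  t = 4.0000: CF_t = 34.000000, DF = 0.739176, PV = 25.131992
  t = 4.5000: CF_t = 34.000000, DF = 0.711773, PV = 24.200281
  t = 5.0000: CF_t = 34.000000, DF = 0.685386, PV = 23.303111
  t = 5.5000: CF_t = 34.000000, DF = 0.659977, PV = 22.439202
  t = 6.0000: CF_t = 34.000000, DF = 0.635509, PV = 21.607320
  t = 6.5000: CF_t = 34.000000, DF = 0.611949, PV = 20.806278
  t = 7.0000: CF_t = 34.000000, DF = 0.589263, PV = 20.034933
  t = 7.5000: CF_t = 34.000000, DF = 0.567417, PV = 19.292184
  t = 8.0000: CF_t = 34.000000, DF = 0.546381, PV = 18.576971
  t = 8.5000: CF_t = 34.000000, DF = 0.526126, PV = 17.888273
  t = 9.0000: CF_t = 34.000000, DF = 0.506621, PV = 17.225106
  t = 9.5000: CF_t = 34.000000, DF = 0.487839, PV = 16.586525
  t = 10.0000: CF_t = 1034.000000, DF = 0.469753, PV = 485.725072
Price P = sum_t PV_t = 938.023131
Convexity numerator sum_t t*(t + 1/m) * CF_t / (1+y/m)^(m*t + 2):
  t = 0.5000: term = 15.178520
  t = 1.0000: term = 43.847433
  t = 1.5000: term = 84.443780
  t = 2.0000: term = 135.522036
  t = 2.5000: term = 195.746801
  t = 3.0000: term = 263.885914
  t = 3.5000: term = 338.803934
  t = 4.0000: term = 419.456002
  t = 4.5000: term = 504.882044
  t = 5.0000: term = 594.201304
  t = 5.5000: term = 686.607188
  t = 6.0000: term = 781.362406
  t = 6.5000: term = 877.794389
  t = 7.0000: term = 975.290977
  t = 7.5000: term = 1073.296350
  t = 8.0000: term = 1171.307203
  t = 8.5000: term = 1268.869142
  t = 9.0000: term = 1365.573292
  t = 9.5000: term = 1461.053113
  t = 10.0000: term = 47289.728284
Convexity = (1/P) * sum = 59546.850114 / 938.023131 = 63.481217
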